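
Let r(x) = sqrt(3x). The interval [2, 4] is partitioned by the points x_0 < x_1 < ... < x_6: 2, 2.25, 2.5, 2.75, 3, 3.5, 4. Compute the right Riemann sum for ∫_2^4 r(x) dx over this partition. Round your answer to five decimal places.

6.15448

Subinterval widths: 0.25, 0.25, 0.25, 0.25, 0.5, 0.5.
Right endpoints: 2.25, 2.5, 2.75, 3, 3.5, 4.
r(2.25) ≈ 2.59808, r(2.5) ≈ 2.73861, r(2.75) ≈ 2.87228, r(3) ≈ 3.00000, r(3.5) ≈ 3.24037, r(4) ≈ 3.46410.
Sum = Σ Δx_i · r(x_i).
Sum ≈ 6.15448.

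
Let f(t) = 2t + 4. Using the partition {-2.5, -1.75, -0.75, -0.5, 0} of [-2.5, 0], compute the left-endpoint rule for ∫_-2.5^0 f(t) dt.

Subinterval widths: 0.75, 1, 0.25, 0.5.
Left endpoints: -2.5, -1.75, -0.75, -0.5.
f(-2.5) = -1, f(-1.75) = 0.5, f(-0.75) = 2.5, f(-0.5) = 3.
Sum = Σ Δt_i · f(t_i).
Sum = 1.875.

1.875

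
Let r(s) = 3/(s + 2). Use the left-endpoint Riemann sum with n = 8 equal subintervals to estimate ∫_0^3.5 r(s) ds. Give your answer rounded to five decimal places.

Δs = (3.5 − 0)/8 = 0.4375.
Left endpoints: 0, 0.4375, 0.875, 1.3125, 1.75, 2.1875, 2.625, 3.0625.
r(0) = 1.5, r(0.4375) = 16/13, r(0.875) = 24/23, r(1.3125) = 48/53, r(1.75) = 0.8, r(2.1875) = 48/67, r(2.625) = 24/37, r(3.0625) = 16/27.
Sum = Δs · [r(0) + r(0.4375) + r(0.875) + ...].
Sum ≈ 3.25394.

3.25394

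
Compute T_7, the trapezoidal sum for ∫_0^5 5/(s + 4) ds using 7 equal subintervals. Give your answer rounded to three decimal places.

Δs = (5 − 0)/7 = 5/7.
f(0) = 1.25, f(5/7) = 35/33, f(10/7) = 35/38, f(15/7) = 35/43, f(20/7) = 35/48, f(25/7) = 35/53, f(30/7) = 35/58, f(5) = 5/9.
T_7 = (Δs/2)·[f(s_0) + 2f(s_1) + ... + 2f(s_{6}) + f(s_7)].
Sum ≈ 4.065.

4.065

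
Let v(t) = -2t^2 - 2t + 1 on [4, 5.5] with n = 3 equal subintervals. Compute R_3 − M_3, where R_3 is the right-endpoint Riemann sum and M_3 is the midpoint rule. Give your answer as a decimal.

-8.0625

R_3 = -89.
M_3 = -80.9375.
R_3 − M_3 = -8.0625.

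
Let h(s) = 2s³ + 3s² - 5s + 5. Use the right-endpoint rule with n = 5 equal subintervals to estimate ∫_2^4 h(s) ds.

184.72

Δs = (4 − 2)/5 = 0.4.
Right endpoints: 2.4, 2.8, 3.2, 3.6, 4.
h(2.4) = 37.928, h(2.8) = 58.424, h(3.2) = 85.256, h(3.6) = 119.192, h(4) = 161.
Sum = Δs · [h(2.4) + h(2.8) + h(3.2) + h(3.6) + h(4)].
Sum = 184.72.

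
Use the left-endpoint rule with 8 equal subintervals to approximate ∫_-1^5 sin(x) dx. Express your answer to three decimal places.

Δx = (5 − (-1))/8 = 0.75.
Left endpoints: -1, -0.25, 0.5, 1.25, 2, 2.75, 3.5, 4.25.
f(-1) ≈ -0.841, f(-0.25) ≈ -0.247, f(0.5) ≈ 0.479, f(1.25) ≈ 0.949, f(2) ≈ 0.909, f(2.75) ≈ 0.382, f(3.5) ≈ -0.351, f(4.25) ≈ -0.895.
Sum = Δx · [f(-1) + f(-0.25) + f(0.5) + ...].
Sum ≈ 0.289.

0.289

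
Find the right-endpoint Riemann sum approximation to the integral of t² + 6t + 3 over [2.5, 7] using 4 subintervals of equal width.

291.05859375

Δt = (7 − 2.5)/4 = 1.125.
Right endpoints: 3.625, 4.75, 5.875, 7.
f(3.625) = 37.890625, f(4.75) = 54.0625, f(5.875) = 72.765625, f(7) = 94.
Sum = Δt · [f(3.625) + f(4.75) + f(5.875) + f(7)].
Sum = 291.05859375.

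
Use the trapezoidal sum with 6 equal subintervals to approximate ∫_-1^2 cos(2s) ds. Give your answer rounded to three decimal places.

Δs = (2 − (-1))/6 = 0.5.
f(-1) ≈ -0.416, f(-0.5) ≈ 0.540, f(0) ≈ 1.000, f(0.5) ≈ 0.540, f(1) ≈ -0.416, f(1.5) ≈ -0.990, f(2) ≈ -0.654.
T_6 = (Δs/2)·[f(s_0) + 2f(s_1) + ... + 2f(s_{5}) + f(s_6)].
Sum ≈ 0.070.

0.070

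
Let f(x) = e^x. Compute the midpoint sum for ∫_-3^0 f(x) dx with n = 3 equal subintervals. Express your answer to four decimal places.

Δx = (0 − (-3))/3 = 1.
Midpoints: -2.5, -1.5, -0.5.
f(-2.5) ≈ 0.0821, f(-1.5) ≈ 0.2231, f(-0.5) ≈ 0.6065.
Sum = Δx · [f(-2.5) + f(-1.5) + f(-0.5)].
Sum ≈ 0.9117.

0.9117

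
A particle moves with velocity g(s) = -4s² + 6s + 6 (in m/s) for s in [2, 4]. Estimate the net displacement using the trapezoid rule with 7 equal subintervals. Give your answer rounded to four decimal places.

-26.7755

Δs = (4 − 2)/7 = 2/7.
g(2) = 2, g(16/7) = -58/49, g(18/7) = -246/49, g(20/7) = -466/49, g(22/7) = -718/49, g(24/7) = -1002/49, g(26/7) = -1318/49, g(4) = -34.
T_7 = (Δs/2)·[g(s_0) + 2g(s_1) + ... + 2g(s_{6}) + g(s_7)].
Sum ≈ -26.7755.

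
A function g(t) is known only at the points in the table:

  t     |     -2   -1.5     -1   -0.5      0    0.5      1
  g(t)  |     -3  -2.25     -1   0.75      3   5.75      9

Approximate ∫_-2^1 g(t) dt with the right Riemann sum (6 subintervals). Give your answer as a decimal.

Δt = 0.5.
Sum = 0.5·[(-2.25) + (-1) + 0.75 + 3 + 5.75 + 9] = 7.625.

7.625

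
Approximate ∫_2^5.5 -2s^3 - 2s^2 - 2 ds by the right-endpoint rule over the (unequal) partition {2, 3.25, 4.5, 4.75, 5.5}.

Subinterval widths: 1.25, 1.25, 0.25, 0.75.
Right endpoints: 3.25, 4.5, 4.75, 5.5.
f(3.25) = -91.78125, f(4.5) = -224.75, f(4.75) = -261.46875, f(5.5) = -395.25.
Sum = Σ Δs_i · f(s_i).
Sum = -757.46875.

-757.46875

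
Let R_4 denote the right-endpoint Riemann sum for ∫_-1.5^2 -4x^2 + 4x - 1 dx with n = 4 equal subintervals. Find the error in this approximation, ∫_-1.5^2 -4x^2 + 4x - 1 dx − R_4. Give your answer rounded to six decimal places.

Exact integral: ∫_-1.5^2 f(x) dx ≈ -15.16666667.
R_4 = -13.890625.
Error ≈ -15.16666667 − (-13.890625) ≈ -1.276042.

-1.276042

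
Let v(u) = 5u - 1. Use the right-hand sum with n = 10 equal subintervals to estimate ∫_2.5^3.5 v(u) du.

Δu = (3.5 − 2.5)/10 = 0.1.
Right endpoints: 2.6, 2.7, 2.8, 2.9, 3, 3.1, 3.2, 3.3, 3.4, 3.5.
v(2.6) = 12, v(2.7) = 12.5, v(2.8) = 13, v(2.9) = 13.5, v(3) = 14, v(3.1) = 14.5, v(3.2) = 15, v(3.3) = 15.5, v(3.4) = 16, v(3.5) = 16.5.
Sum = Δu · [v(2.6) + v(2.7) + v(2.8) + ...].
Sum = 14.25.

14.25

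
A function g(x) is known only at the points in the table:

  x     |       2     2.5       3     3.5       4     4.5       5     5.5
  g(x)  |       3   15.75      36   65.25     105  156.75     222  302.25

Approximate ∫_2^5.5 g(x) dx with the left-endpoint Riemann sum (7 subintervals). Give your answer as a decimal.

Δx = 0.5.
Sum = 0.5·[3 + 15.75 + 36 + 65.25 + 105 + 156.75 + 222] = 301.875.

301.875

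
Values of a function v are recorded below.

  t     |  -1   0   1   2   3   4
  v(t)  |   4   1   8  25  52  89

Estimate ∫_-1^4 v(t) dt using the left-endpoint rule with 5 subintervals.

90

Δt = 1.
Sum = 1·[4 + 1 + 8 + 25 + 52] = 90.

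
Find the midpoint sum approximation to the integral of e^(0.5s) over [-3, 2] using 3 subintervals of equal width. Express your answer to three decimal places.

Δs = (2 − (-3))/3 = 5/3.
Midpoints: -13/6, -0.5, 7/6.
f(-13/6) ≈ 0.338, f(-0.5) ≈ 0.779, f(7/6) ≈ 1.792.
Sum = Δs · [f(-13/6) + f(-0.5) + f(7/6)].
Sum ≈ 4.849.

4.849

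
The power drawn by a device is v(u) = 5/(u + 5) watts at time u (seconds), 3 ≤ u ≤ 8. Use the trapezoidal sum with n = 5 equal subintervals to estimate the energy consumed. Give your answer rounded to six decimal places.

Δu = (8 − 3)/5 = 1.
v(3) = 0.625, v(4) = 5/9, v(5) = 0.5, v(6) = 5/11, v(7) = 5/12, v(8) = 5/13.
T_5 = (Δu/2)·[v(u_0) + 2v(u_1) + ... + 2v(u_{4}) + v(u_5)].
Sum ≈ 2.431575.

2.431575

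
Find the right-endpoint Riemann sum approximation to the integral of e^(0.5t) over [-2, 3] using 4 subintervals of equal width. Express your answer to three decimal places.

Δt = (3 − (-2))/4 = 1.25.
Right endpoints: -0.75, 0.5, 1.75, 3.
f(-0.75) ≈ 0.687, f(0.5) ≈ 1.284, f(1.75) ≈ 2.399, f(3) ≈ 4.482.
Sum = Δt · [f(-0.75) + f(0.5) + f(1.75) + f(3)].
Sum ≈ 11.065.

11.065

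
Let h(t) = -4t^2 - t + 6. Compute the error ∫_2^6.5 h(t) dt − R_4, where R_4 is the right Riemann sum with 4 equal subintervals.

92.390625

Exact integral: ∫_2^6.5 h(t) dt = -347.625.
R_4 = -440.015625.
Error = -347.625 − (-440.015625) = 92.390625.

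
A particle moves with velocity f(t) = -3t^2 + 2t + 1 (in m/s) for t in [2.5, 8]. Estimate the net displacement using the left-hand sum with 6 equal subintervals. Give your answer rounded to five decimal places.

Δt = (8 − 2.5)/6 = 11/12.
Left endpoints: 2.5, 41/12, 13/3, 5.25, 37/6, 85/12.
f(2.5) = -12.75, f(41/12) = -27.1875, f(13/3) = -140/3, f(5.25) = -71.1875, f(37/6) = -100.75, f(85/12) = -6497/48.
Sum = Δt · [f(2.5) + f(41/12) + f(13/3) + ...].
Sum ≈ -361.07118.

-361.07118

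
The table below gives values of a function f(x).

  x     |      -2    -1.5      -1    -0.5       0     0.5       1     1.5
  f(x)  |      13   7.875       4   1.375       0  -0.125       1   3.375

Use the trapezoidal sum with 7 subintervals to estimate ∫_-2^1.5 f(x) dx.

Δx = 0.5.
T_7 = (0.5/2)·[13 + 2·7.875 + 2·4 + 2·1.375 + 2·0 + 2·(-0.125) + 2·1 + 3.375] = 11.15625.

11.15625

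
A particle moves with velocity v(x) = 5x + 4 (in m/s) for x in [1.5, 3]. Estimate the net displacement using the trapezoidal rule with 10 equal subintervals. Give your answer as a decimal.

22.875

Δx = (3 − 1.5)/10 = 0.15.
v(1.5) = 11.5, v(1.65) = 12.25, v(1.8) = 13, v(1.95) = 13.75, v(2.1) = 14.5, v(2.25) = 15.25, v(2.4) = 16, v(2.55) = 16.75, v(2.7) = 17.5, v(2.85) = 18.25, v(3) = 19.
T_10 = (Δx/2)·[v(x_0) + 2v(x_1) + ... + 2v(x_{9}) + v(x_10)].
Sum = 22.875.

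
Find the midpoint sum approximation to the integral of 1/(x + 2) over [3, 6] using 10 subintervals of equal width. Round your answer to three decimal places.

Δx = (6 − 3)/10 = 0.3.
Midpoints: 3.15, 3.45, 3.75, 4.05, 4.35, 4.65, 4.95, 5.25, 5.55, 5.85.
f(3.15) = 20/103, f(3.45) = 20/109, f(3.75) = 4/23, f(4.05) = 20/121, f(4.35) = 20/127, f(4.65) = 20/133, f(4.95) = 20/139, f(5.25) = 4/29, f(5.55) = 20/151, f(5.85) = 20/157.
Sum = Δx · [f(3.15) + f(3.45) + f(3.75) + ...].
Sum ≈ 0.470.

0.470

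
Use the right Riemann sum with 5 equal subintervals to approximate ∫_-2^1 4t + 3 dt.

Δt = (1 − (-2))/5 = 0.6.
Right endpoints: -1.4, -0.8, -0.2, 0.4, 1.
f(-1.4) = -2.6, f(-0.8) = -0.2, f(-0.2) = 2.2, f(0.4) = 4.6, f(1) = 7.
Sum = Δt · [f(-1.4) + f(-0.8) + f(-0.2) + f(0.4) + f(1)].
Sum = 6.6.

6.6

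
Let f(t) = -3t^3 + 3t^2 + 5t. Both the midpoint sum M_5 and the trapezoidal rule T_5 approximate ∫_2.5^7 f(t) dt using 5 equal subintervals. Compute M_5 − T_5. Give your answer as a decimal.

36.2221875

M_5 = -1325.1290625.
T_5 = -1361.35125.
M_5 − T_5 = 36.2221875.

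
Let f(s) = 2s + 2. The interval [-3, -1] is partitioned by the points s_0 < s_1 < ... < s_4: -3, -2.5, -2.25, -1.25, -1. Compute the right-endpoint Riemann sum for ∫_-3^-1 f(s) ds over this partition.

-2.625

Subinterval widths: 0.5, 0.25, 1, 0.25.
Right endpoints: -2.5, -2.25, -1.25, -1.
f(-2.5) = -3, f(-2.25) = -2.5, f(-1.25) = -0.5, f(-1) = 0.
Sum = Σ Δs_i · f(s_i).
Sum = -2.625.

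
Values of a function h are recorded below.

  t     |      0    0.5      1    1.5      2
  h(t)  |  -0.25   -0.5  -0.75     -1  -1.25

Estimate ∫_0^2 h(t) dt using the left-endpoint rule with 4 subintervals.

-1.25

Δt = 0.5.
Sum = 0.5·[(-0.25) + (-0.5) + (-0.75) + (-1)] = -1.25.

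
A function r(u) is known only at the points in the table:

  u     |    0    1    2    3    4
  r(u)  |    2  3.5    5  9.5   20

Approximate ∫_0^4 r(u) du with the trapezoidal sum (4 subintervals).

29

Δu = 1.
T_4 = (1/2)·[2 + 2·3.5 + 2·5 + 2·9.5 + 20] = 29.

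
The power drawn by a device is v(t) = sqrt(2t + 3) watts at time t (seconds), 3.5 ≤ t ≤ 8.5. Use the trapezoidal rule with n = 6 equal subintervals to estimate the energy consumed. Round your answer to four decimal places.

Δt = (8.5 − 3.5)/6 = 5/6.
v(3.5) ≈ 3.1623, v(13/3) ≈ 3.4157, v(31/6) ≈ 3.6515, v(6) ≈ 3.8730, v(41/6) ≈ 4.0825, v(23/3) ≈ 4.2817, v(8.5) ≈ 4.4721.
T_6 = (Δt/2)·[v(t_0) + 2v(t_1) + ... + 2v(t_{5}) + v(t_6)].
Sum ≈ 19.2680.

19.2680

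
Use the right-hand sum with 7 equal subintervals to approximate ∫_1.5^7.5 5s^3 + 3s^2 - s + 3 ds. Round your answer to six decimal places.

5373.688776

Δs = (7.5 − 1.5)/7 = 6/7.
Right endpoints: 33/14, 45/14, 57/14, 69/14, 81/14, 93/14, 7.5.
f(33/14) = 227187/2744, f(45/14) = 540087/2744, f(57/14) = 1059483/2744, f(69/14) = 1837215/2744, f(81/14) = 2925123/2744, f(93/14) = 4375047/2744, f(7.5) = 2273.625.
Sum = Δs · [f(33/14) + f(45/14) + f(57/14) + ...].
Sum ≈ 5373.688776.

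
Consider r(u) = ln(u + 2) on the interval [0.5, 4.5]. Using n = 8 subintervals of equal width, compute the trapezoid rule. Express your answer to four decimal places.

Δu = (4.5 − 0.5)/8 = 0.5.
r(0.5) ≈ 0.9163, r(1) ≈ 1.0986, r(1.5) ≈ 1.2528, r(2) ≈ 1.3863, r(2.5) ≈ 1.5041, r(3) ≈ 1.6094, r(3.5) ≈ 1.7047, r(4) ≈ 1.7918, r(4.5) ≈ 1.8718.
T_8 = (Δu/2)·[r(u_0) + 2r(u_1) + ... + 2r(u_{7}) + r(u_8)].
Sum ≈ 5.8709.

5.8709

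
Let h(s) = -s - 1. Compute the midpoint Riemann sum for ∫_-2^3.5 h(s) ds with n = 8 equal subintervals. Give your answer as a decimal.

Δs = (3.5 − (-2))/8 = 0.6875.
Midpoints: -1.65625, -0.96875, -0.28125, 0.40625, 1.09375, 1.78125, 2.46875, 3.15625.
h(-1.65625) = 0.65625, h(-0.96875) = -0.03125, h(-0.28125) = -0.71875, h(0.40625) = -1.40625, h(1.09375) = -2.09375, h(1.78125) = -2.78125, h(2.46875) = -3.46875, h(3.15625) = -4.15625.
Sum = Δs · [h(-1.65625) + h(-0.96875) + h(-0.28125) + ...].
Sum = -9.625.

-9.625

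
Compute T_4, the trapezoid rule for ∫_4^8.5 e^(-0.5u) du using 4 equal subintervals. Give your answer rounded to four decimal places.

0.2485

Δu = (8.5 − 4)/4 = 1.125.
f(4) ≈ 0.1353, f(5.125) ≈ 0.0771, f(6.25) ≈ 0.0439, f(7.375) ≈ 0.0250, f(8.5) ≈ 0.0143.
T_4 = (Δu/2)·[f(u_0) + 2f(u_1) + 2f(u_2) + 2f(u_3) + f(u_4)].
Sum ≈ 0.2485.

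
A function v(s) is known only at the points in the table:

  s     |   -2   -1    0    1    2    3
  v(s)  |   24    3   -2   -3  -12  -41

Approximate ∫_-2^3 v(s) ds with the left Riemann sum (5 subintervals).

Δs = 1.
Sum = 1·[24 + 3 + (-2) + (-3) + (-12)] = 10.

10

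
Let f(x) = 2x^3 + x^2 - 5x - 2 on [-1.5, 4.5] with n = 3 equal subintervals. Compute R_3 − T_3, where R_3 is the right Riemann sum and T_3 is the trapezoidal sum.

177

R_3 = 394.
T_3 = 217.
R_3 − T_3 = 177.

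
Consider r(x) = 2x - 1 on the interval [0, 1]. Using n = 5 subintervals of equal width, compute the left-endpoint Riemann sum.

-0.2

Δx = (1 − 0)/5 = 0.2.
Left endpoints: 0, 0.2, 0.4, 0.6, 0.8.
r(0) = -1, r(0.2) = -0.6, r(0.4) = -0.2, r(0.6) = 0.2, r(0.8) = 0.6.
Sum = Δx · [r(0) + r(0.2) + r(0.4) + r(0.6) + r(0.8)].
Sum = -0.2.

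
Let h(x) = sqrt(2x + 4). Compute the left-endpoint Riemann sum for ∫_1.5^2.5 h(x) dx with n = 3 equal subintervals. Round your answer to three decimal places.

Δx = (2.5 − 1.5)/3 = 1/3.
Left endpoints: 1.5, 11/6, 13/6.
h(1.5) ≈ 2.646, h(11/6) ≈ 2.769, h(13/6) ≈ 2.887.
Sum = Δx · [h(1.5) + h(11/6) + h(13/6)].
Sum ≈ 2.767.

2.767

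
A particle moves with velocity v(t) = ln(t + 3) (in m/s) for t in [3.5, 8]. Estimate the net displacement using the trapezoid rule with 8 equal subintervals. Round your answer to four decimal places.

Δt = (8 − 3.5)/8 = 0.5625.
v(3.5) ≈ 1.8718, v(4.0625) ≈ 1.9548, v(4.625) ≈ 2.0314, v(5.1875) ≈ 2.1026, v(5.75) ≈ 2.1691, v(6.3125) ≈ 2.2314, v(6.875) ≈ 2.2900, v(7.4375) ≈ 2.3454, v(8) ≈ 2.3979.
T_8 = (Δt/2)·[v(t_0) + 2v(t_1) + ... + 2v(t_{7}) + v(t_8)].
Sum ≈ 9.7085.

9.7085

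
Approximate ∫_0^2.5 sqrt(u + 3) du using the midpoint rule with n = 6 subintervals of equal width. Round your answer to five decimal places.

Δu = (2.5 − 0)/6 = 5/12.
Midpoints: 5/24, 0.625, 25/24, 35/24, 1.875, 55/24.
f(5/24) ≈ 1.79118, f(0.625) ≈ 1.90394, f(25/24) ≈ 2.01039, f(35/24) ≈ 2.11148, f(1.875) ≈ 2.20794, f(55/24) ≈ 2.30036.
Sum = Δu · [f(5/24) + f(0.625) + f(25/24) + ...].
Sum ≈ 5.13554.

5.13554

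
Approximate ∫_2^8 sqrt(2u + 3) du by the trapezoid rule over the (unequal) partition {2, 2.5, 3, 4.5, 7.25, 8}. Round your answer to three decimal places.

Subinterval widths: 0.5, 0.5, 1.5, 2.75, 0.75.
f(2) ≈ 2.646, f(2.5) ≈ 2.828, f(3) ≈ 3.000, f(4.5) ≈ 3.464, f(7.25) ≈ 4.183, f(8) ≈ 4.359.
On each subinterval the trapezoid contributes (Δu_i/2)·[f(u_{i-1}) + f(u_i)].
Sum ≈ 21.392.

21.392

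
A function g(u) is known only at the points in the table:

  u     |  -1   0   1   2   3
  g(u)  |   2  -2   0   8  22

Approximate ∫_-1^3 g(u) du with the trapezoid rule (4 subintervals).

18

Δu = 1.
T_4 = (1/2)·[2 + 2·(-2) + 2·0 + 2·8 + 22] = 18.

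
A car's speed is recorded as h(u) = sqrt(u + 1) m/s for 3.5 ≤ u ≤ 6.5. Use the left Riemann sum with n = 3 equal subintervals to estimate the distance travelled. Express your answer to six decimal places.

Δu = (6.5 − 3.5)/3 = 1.
Left endpoints: 3.5, 4.5, 5.5.
h(3.5) ≈ 2.121320, h(4.5) ≈ 2.345208, h(5.5) ≈ 2.549510.
Sum = Δu · [h(3.5) + h(4.5) + h(5.5)].
Sum ≈ 7.016038.

7.016038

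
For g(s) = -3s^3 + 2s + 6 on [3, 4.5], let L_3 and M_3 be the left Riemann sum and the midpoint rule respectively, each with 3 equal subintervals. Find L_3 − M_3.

44.1796875

L_3 = -181.3125.
M_3 = -225.4921875.
L_3 − M_3 = 44.1796875.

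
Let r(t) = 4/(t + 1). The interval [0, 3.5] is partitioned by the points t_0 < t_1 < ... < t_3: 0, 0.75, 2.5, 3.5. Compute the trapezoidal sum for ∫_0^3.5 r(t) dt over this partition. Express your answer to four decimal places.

6.3730

Subinterval widths: 0.75, 1.75, 1.
r(0) = 4, r(0.75) = 16/7, r(2.5) = 8/7, r(3.5) = 8/9.
On each subinterval the trapezoid contributes (Δt_i/2)·[r(t_{i-1}) + r(t_i)].
Sum ≈ 6.3730.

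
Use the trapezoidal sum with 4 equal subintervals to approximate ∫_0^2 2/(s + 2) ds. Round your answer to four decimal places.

Δs = (2 − 0)/4 = 0.5.
f(0) = 1, f(0.5) = 0.8, f(1) = 2/3, f(1.5) = 4/7, f(2) = 0.5.
T_4 = (Δs/2)·[f(s_0) + 2f(s_1) + 2f(s_2) + 2f(s_3) + f(s_4)].
Sum ≈ 1.3940.

1.3940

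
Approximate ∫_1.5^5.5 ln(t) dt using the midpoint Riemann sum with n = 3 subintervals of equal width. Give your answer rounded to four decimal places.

4.8020

Δt = (5.5 − 1.5)/3 = 4/3.
Midpoints: 13/6, 3.5, 29/6.
f(13/6) ≈ 0.7732, f(3.5) ≈ 1.2528, f(29/6) ≈ 1.5755.
Sum = Δt · [f(13/6) + f(3.5) + f(29/6)].
Sum ≈ 4.8020.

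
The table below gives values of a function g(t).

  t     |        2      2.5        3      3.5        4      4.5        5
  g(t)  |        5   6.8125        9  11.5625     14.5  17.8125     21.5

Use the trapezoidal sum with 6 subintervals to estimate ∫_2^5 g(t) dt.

36.46875

Δt = 0.5.
T_6 = (0.5/2)·[5 + 2·6.8125 + 2·9 + 2·11.5625 + 2·14.5 + 2·17.8125 + 21.5] = 36.46875.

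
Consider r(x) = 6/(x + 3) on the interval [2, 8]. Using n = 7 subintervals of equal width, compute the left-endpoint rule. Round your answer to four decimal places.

Δx = (8 − 2)/7 = 6/7.
Left endpoints: 2, 20/7, 26/7, 32/7, 38/7, 44/7, 50/7.
r(2) = 1.2, r(20/7) = 42/41, r(26/7) = 42/47, r(32/7) = 42/53, r(38/7) = 42/59, r(44/7) = 42/65, r(50/7) = 42/71.
Sum = Δx · [r(2) + r(20/7) + r(26/7) + ...].
Sum ≈ 5.0229.

5.0229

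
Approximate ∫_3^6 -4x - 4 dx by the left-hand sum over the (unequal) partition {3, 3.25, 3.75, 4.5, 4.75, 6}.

Subinterval widths: 0.25, 0.5, 0.75, 0.25, 1.25.
Left endpoints: 3, 3.25, 3.75, 4.5, 4.75.
f(3) = -16, f(3.25) = -17, f(3.75) = -19, f(4.5) = -22, f(4.75) = -23.
Sum = Σ Δx_i · f(x_i).
Sum = -61.

-61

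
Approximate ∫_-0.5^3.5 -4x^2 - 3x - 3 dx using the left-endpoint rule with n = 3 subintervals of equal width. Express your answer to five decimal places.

Δx = (3.5 − (-0.5))/3 = 4/3.
Left endpoints: -0.5, 5/6, 13/6.
f(-0.5) = -2.5, f(5/6) = -149/18, f(13/6) = -509/18.
Sum = Δx · [f(-0.5) + f(5/6) + f(13/6)].
Sum ≈ -52.07407.

-52.07407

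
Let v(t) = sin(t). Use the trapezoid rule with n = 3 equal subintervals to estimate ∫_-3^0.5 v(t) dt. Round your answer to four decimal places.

-1.6508

Δt = (0.5 − (-3))/3 = 7/6.
v(-3) ≈ -0.1411, v(-11/6) ≈ -0.9657, v(-2/3) ≈ -0.6184, v(0.5) ≈ 0.4794.
T_3 = (Δt/2)·[v(t_0) + 2v(t_1) + 2v(t_2) + v(t_3)].
Sum ≈ -1.6508.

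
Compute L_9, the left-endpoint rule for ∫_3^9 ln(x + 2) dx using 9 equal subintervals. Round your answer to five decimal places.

12.06280

Δx = (9 − 3)/9 = 2/3.
Left endpoints: 3, 11/3, 13/3, 5, 17/3, 19/3, 7, 23/3, 25/3.
f(3) ≈ 1.60944, f(11/3) ≈ 1.73460, f(13/3) ≈ 1.84583, f(5) ≈ 1.94591, f(17/3) ≈ 2.03688, f(19/3) ≈ 2.12026, f(7) ≈ 2.19722, f(23/3) ≈ 2.26868, f(25/3) ≈ 2.33537.
Sum = Δx · [f(3) + f(11/3) + f(13/3) + ...].
Sum ≈ 12.06280.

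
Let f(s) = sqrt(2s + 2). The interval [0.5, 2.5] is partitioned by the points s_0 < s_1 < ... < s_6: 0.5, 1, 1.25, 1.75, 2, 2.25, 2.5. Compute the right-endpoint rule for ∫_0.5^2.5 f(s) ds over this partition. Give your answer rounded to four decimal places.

Subinterval widths: 0.5, 0.25, 0.5, 0.25, 0.25, 0.25.
Right endpoints: 1, 1.25, 1.75, 2, 2.25, 2.5.
f(1) ≈ 2.0000, f(1.25) ≈ 2.1213, f(1.75) ≈ 2.3452, f(2) ≈ 2.4495, f(2.25) ≈ 2.5495, f(2.5) ≈ 2.6458.
Sum = Σ Δs_i · f(s_i).
Sum ≈ 4.6141.

4.6141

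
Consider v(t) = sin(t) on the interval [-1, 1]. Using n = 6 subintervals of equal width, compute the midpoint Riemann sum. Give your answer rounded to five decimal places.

0.00000

Δt = (1 − (-1))/6 = 1/3.
Midpoints: -5/6, -0.5, -1/6, 1/6, 0.5, 5/6.
v(-5/6) ≈ -0.74018, v(-0.5) ≈ -0.47943, v(-1/6) ≈ -0.16590, v(1/6) ≈ 0.16590, v(0.5) ≈ 0.47943, v(5/6) ≈ 0.74018.
Sum = Δt · [v(-5/6) + v(-0.5) + v(-1/6) + ...].
Sum ≈ 0.00000.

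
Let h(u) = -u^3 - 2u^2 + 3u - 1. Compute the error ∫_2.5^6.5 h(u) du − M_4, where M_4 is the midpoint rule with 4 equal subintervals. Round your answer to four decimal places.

Exact integral: ∫_2.5^6.5 h(u) du ≈ -559.166667.
M_4 = -554.
Error ≈ -559.166667 − (-554) ≈ -5.1667.

-5.1667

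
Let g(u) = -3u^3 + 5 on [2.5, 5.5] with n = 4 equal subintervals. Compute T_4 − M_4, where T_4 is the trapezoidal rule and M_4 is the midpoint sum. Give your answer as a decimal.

T_4 = -652.125.
M_4 = -636.9375.
T_4 − M_4 = -15.1875.

-15.1875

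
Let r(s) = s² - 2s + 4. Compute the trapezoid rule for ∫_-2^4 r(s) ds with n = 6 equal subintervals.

Δs = (4 − (-2))/6 = 1.
r(-2) = 12, r(-1) = 7, r(0) = 4, r(1) = 3, r(2) = 4, r(3) = 7, r(4) = 12.
T_6 = (Δs/2)·[r(s_0) + 2r(s_1) + ... + 2r(s_{5}) + r(s_6)].
Sum = 37.

37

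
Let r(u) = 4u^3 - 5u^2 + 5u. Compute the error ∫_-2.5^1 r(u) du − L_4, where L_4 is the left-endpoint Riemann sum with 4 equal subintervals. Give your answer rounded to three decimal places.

54.487

Exact integral: ∫_-2.5^1 r(u) du ≈ -78.89583.
L_4 = -133.3828125.
Error ≈ -78.89583 − (-133.3828125) ≈ 54.487.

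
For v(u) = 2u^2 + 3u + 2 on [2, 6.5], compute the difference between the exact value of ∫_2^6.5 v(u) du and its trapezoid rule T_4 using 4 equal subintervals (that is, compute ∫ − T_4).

-1.8984375

Exact integral: ∫_2^6.5 v(u) du = 244.125.
T_4 = 246.0234375.
Error = 244.125 − 246.0234375 = -1.8984375.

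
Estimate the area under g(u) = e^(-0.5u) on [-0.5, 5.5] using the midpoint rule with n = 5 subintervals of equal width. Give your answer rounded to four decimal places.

2.4040

Δu = (5.5 − (-0.5))/5 = 1.2.
Midpoints: 0.1, 1.3, 2.5, 3.7, 4.9.
g(0.1) ≈ 0.9512, g(1.3) ≈ 0.5220, g(2.5) ≈ 0.2865, g(3.7) ≈ 0.1572, g(4.9) ≈ 0.0863.
Sum = Δu · [g(0.1) + g(1.3) + g(2.5) + g(3.7) + g(4.9)].
Sum ≈ 2.4040.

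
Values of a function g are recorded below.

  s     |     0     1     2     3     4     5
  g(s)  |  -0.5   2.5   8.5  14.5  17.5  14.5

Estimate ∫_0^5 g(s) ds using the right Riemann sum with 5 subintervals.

Δs = 1.
Sum = 1·[2.5 + 8.5 + 14.5 + 17.5 + 14.5] = 57.5.

57.5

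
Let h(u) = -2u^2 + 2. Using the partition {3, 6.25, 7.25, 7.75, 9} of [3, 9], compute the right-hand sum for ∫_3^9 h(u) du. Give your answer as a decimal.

Subinterval widths: 3.25, 1, 0.5, 1.25.
Right endpoints: 6.25, 7.25, 7.75, 9.
h(6.25) = -76.125, h(7.25) = -103.125, h(7.75) = -118.125, h(9) = -160.
Sum = Σ Δu_i · h(u_i).
Sum = -609.59375.

-609.59375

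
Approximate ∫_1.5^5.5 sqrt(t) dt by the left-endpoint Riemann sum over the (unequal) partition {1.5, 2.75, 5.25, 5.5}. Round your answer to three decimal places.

6.250

Subinterval widths: 1.25, 2.5, 0.25.
Left endpoints: 1.5, 2.75, 5.25.
f(1.5) ≈ 1.225, f(2.75) ≈ 1.658, f(5.25) ≈ 2.291.
Sum = Σ Δt_i · f(t_i).
Sum ≈ 6.250.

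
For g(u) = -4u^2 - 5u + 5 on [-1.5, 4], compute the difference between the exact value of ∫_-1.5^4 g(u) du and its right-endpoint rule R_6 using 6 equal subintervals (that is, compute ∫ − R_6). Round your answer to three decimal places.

40.894

Exact integral: ∫_-1.5^4 g(u) du ≈ -96.70833.
R_6 ≈ -137.60185.
Error ≈ -96.70833 − (-137.60185) ≈ 40.894.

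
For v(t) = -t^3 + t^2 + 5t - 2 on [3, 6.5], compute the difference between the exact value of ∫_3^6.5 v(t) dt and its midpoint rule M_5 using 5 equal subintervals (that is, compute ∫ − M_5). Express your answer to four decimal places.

Exact integral: ∫_3^6.5 v(t) dt ≈ -267.348958.
M_5 = -265.4553125.
Error ≈ -267.348958 − (-265.4553125) ≈ -1.8936.

-1.8936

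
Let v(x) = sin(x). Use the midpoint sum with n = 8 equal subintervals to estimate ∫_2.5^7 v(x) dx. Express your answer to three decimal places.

Δx = (7 − 2.5)/8 = 0.5625.
Midpoints: 2.78125, 3.34375, 3.90625, 4.46875, 5.03125, 5.59375, 6.15625, 6.71875.
v(2.78125) ≈ 0.353, v(3.34375) ≈ -0.201, v(3.90625) ≈ -0.692, v(4.46875) ≈ -0.970, v(5.03125) ≈ -0.950, v(5.59375) ≈ -0.636, v(6.15625) ≈ -0.127, v(6.71875) ≈ 0.422.
Sum = Δx · [v(2.78125) + v(3.34375) + v(3.90625) + ...].
Sum ≈ -1.576.

-1.576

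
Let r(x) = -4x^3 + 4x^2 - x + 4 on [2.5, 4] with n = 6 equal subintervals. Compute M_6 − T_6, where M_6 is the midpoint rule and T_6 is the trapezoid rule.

M_6 = -151.0390625.
T_6 = -151.859375.
M_6 − T_6 = 0.8203125.

0.8203125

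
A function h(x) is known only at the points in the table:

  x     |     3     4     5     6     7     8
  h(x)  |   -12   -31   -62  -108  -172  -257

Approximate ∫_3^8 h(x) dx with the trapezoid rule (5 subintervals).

Δx = 1.
T_5 = (1/2)·[(-12) + 2·(-31) + 2·(-62) + 2·(-108) + 2·(-172) + (-257)] = -507.5.

-507.5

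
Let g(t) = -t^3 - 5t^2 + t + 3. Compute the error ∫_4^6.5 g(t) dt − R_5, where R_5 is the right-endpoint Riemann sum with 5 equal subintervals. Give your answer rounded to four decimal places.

87.0052

Exact integral: ∫_4^6.5 g(t) dt ≈ -712.682292.
R_5 = -799.6875.
Error ≈ -712.682292 − (-799.6875) ≈ 87.0052.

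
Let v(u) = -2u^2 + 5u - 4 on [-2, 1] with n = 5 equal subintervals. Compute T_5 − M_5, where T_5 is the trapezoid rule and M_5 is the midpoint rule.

T_5 = -25.86.
M_5 = -25.32.
T_5 − M_5 = -0.54.

-0.54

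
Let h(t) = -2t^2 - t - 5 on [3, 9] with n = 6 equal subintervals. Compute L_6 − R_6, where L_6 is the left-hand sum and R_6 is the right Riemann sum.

L_6 = -461.
R_6 = -611.
L_6 − R_6 = 150.

150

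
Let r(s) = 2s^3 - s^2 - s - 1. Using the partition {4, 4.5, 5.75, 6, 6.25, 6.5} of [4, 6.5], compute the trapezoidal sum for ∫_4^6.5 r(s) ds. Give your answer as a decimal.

Subinterval widths: 0.5, 1.25, 0.25, 0.25, 0.25.
r(4) = 107, r(4.5) = 156.5, r(5.75) = 340.40625, r(6) = 389, r(6.25) = 441.96875, r(6.5) = 499.5.
On each subinterval the trapezoid contributes (Δs_i/2)·[r(s_{i-1}) + r(s_i)].
Sum = 689.171875.

689.171875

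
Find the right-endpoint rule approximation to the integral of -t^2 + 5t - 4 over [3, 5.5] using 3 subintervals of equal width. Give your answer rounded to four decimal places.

Δt = (5.5 − 3)/3 = 5/6.
Right endpoints: 23/6, 14/3, 5.5.
f(23/6) = 17/36, f(14/3) = -22/9, f(5.5) = -6.75.
Sum = Δt · [f(23/6) + f(14/3) + f(5.5)].
Sum ≈ -7.2685.

-7.2685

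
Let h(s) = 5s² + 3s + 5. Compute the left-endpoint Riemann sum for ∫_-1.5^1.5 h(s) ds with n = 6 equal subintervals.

24.625

Δs = (1.5 − (-1.5))/6 = 0.5.
Left endpoints: -1.5, -1, -0.5, 0, 0.5, 1.
h(-1.5) = 11.75, h(-1) = 7, h(-0.5) = 4.75, h(0) = 5, h(0.5) = 7.75, h(1) = 13.
Sum = Δs · [h(-1.5) + h(-1) + h(-0.5) + ...].
Sum = 24.625.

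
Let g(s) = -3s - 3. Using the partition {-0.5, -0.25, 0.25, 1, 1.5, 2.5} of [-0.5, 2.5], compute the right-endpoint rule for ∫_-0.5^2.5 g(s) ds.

-21.1875

Subinterval widths: 0.25, 0.5, 0.75, 0.5, 1.
Right endpoints: -0.25, 0.25, 1, 1.5, 2.5.
g(-0.25) = -2.25, g(0.25) = -3.75, g(1) = -6, g(1.5) = -7.5, g(2.5) = -10.5.
Sum = Σ Δs_i · g(s_i).
Sum = -21.1875.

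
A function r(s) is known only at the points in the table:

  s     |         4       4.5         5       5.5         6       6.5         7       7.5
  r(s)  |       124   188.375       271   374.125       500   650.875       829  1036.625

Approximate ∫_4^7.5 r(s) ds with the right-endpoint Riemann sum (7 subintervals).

Δs = 0.5.
Sum = 0.5·[188.375 + 271 + 374.125 + 500 + 650.875 + 829 + 1036.625] = 1925.

1925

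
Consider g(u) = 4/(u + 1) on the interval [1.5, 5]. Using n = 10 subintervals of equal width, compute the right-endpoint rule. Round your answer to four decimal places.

Δu = (5 − 1.5)/10 = 0.35.
Right endpoints: 1.85, 2.2, 2.55, 2.9, 3.25, 3.6, 3.95, 4.3, 4.65, 5.
g(1.85) = 80/57, g(2.2) = 1.25, g(2.55) = 80/71, g(2.9) = 40/39, g(3.25) = 16/17, g(3.6) = 20/23, g(3.95) = 80/99, g(4.3) = 40/53, g(4.65) = 80/113, g(5) = 2/3.
Sum = Δu · [g(1.85) + g(2.2) + g(2.55) + ...].
Sum ≈ 3.3439.

3.3439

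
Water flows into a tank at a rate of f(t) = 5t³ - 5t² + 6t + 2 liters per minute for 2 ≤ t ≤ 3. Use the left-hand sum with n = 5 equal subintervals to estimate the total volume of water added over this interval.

59.2

Δt = (3 − 2)/5 = 0.2.
Left endpoints: 2, 2.2, 2.4, 2.6, 2.8.
f(2) = 34, f(2.2) = 44.24, f(2.4) = 56.72, f(2.6) = 71.68, f(2.8) = 89.36.
Sum = Δt · [f(2) + f(2.2) + f(2.4) + f(2.6) + f(2.8)].
Sum = 59.2.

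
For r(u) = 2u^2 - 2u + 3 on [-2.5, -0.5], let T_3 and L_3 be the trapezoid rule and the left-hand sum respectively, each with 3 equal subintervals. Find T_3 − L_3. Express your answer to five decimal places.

-5.33333

T_3 ≈ 22.6296296.
L_3 ≈ 27.9629630.
T_3 − L_3 ≈ -5.33333.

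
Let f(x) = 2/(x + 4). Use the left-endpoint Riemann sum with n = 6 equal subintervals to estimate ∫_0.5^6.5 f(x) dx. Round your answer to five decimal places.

1.82826

Δx = (6.5 − 0.5)/6 = 1.
Left endpoints: 0.5, 1.5, 2.5, 3.5, 4.5, 5.5.
f(0.5) = 4/9, f(1.5) = 4/11, f(2.5) = 4/13, f(3.5) = 4/15, f(4.5) = 4/17, f(5.5) = 4/19.
Sum = Δx · [f(0.5) + f(1.5) + f(2.5) + ...].
Sum ≈ 1.82826.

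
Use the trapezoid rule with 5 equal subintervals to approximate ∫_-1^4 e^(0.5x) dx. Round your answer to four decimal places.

13.8465

Δx = (4 − (-1))/5 = 1.
f(-1) ≈ 0.6065, f(0) ≈ 1.0000, f(1) ≈ 1.6487, f(2) ≈ 2.7183, f(3) ≈ 4.4817, f(4) ≈ 7.3891.
T_5 = (Δx/2)·[f(x_0) + 2f(x_1) + ... + 2f(x_{4}) + f(x_5)].
Sum ≈ 13.8465.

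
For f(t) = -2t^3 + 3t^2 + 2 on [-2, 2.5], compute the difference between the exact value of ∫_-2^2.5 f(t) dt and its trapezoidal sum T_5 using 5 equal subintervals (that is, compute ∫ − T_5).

Exact integral: ∫_-2^2.5 f(t) dt = 21.09375.
T_5 = 22.005.
Error = 21.09375 − 22.005 = -0.91125.

-0.91125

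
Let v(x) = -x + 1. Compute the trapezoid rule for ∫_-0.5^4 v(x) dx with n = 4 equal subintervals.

Δx = (4 − (-0.5))/4 = 1.125.
v(-0.5) = 1.5, v(0.625) = 0.375, v(1.75) = -0.75, v(2.875) = -1.875, v(4) = -3.
T_4 = (Δx/2)·[v(x_0) + 2v(x_1) + 2v(x_2) + 2v(x_3) + v(x_4)].
Sum = -3.375.

-3.375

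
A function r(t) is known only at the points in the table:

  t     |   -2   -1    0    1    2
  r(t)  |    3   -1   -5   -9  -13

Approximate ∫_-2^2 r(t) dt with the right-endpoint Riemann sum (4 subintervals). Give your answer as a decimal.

-28

Δt = 1.
Sum = 1·[(-1) + (-5) + (-9) + (-13)] = -28.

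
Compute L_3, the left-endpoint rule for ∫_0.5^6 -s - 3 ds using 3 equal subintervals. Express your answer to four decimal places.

Δs = (6 − 0.5)/3 = 11/6.
Left endpoints: 0.5, 7/3, 25/6.
f(0.5) = -3.5, f(7/3) = -16/3, f(25/6) = -43/6.
Sum = Δs · [f(0.5) + f(7/3) + f(25/6)].
Sum ≈ -29.3333.

-29.3333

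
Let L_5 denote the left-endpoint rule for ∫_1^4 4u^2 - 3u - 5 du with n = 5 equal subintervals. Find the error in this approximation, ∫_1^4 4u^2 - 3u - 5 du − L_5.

14.58

Exact integral: ∫_1^4 f(u) du = 46.5.
L_5 = 31.92.
Error = 46.5 − 31.92 = 14.58.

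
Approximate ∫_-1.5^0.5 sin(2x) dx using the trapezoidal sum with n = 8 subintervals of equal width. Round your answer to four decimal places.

-0.7491

Δx = (0.5 − (-1.5))/8 = 0.25.
f(-1.5) ≈ -0.1411, f(-1.25) ≈ -0.5985, f(-1) ≈ -0.9093, f(-0.75) ≈ -0.9975, f(-0.5) ≈ -0.8415, f(-0.25) ≈ -0.4794, f(0) ≈ 0.0000, f(0.25) ≈ 0.4794, f(0.5) ≈ 0.8415.
T_8 = (Δx/2)·[f(x_0) + 2f(x_1) + ... + 2f(x_{7}) + f(x_8)].
Sum ≈ -0.7491.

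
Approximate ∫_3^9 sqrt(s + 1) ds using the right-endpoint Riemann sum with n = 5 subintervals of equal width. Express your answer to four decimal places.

Δs = (9 − 3)/5 = 1.2.
Right endpoints: 4.2, 5.4, 6.6, 7.8, 9.
f(4.2) ≈ 2.2804, f(5.4) ≈ 2.5298, f(6.6) ≈ 2.7568, f(7.8) ≈ 2.9665, f(9) ≈ 3.1623.
Sum = Δs · [f(4.2) + f(5.4) + f(6.6) + f(7.8) + f(9)].
Sum ≈ 16.4349.

16.4349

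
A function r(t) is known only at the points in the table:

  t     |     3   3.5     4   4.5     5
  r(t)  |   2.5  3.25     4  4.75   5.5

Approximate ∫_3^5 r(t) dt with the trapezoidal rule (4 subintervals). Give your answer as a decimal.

Δt = 0.5.
T_4 = (0.5/2)·[2.5 + 2·3.25 + 2·4 + 2·4.75 + 5.5] = 8.

8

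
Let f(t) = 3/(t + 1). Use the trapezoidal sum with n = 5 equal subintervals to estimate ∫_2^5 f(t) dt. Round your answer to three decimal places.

Δt = (5 − 2)/5 = 0.6.
f(2) = 1, f(2.6) = 5/6, f(3.2) = 5/7, f(3.8) = 0.625, f(4.4) = 5/9, f(5) = 0.5.
T_5 = (Δt/2)·[f(t_0) + 2f(t_1) + ... + 2f(t_{4}) + f(t_5)].
Sum ≈ 2.087.

2.087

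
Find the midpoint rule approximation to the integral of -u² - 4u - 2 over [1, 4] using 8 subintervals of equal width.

Δu = (4 − 1)/8 = 0.375.
Midpoints: 1.1875, 1.5625, 1.9375, 2.3125, 2.6875, 3.0625, 3.4375, 3.8125.
f(1.1875) = -8.16015625, f(1.5625) = -10.69140625, f(1.9375) = -13.50390625, f(2.3125) = -16.59765625, f(2.6875) = -19.97265625, f(3.0625) = -23.62890625, f(3.4375) = -27.56640625, f(3.8125) = -31.78515625.
Sum = Δu · [f(1.1875) + f(1.5625) + f(1.9375) + ...].
Sum = -56.96484375.

-56.96484375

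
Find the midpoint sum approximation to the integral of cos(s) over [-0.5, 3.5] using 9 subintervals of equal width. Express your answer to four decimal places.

0.1297

Δs = (3.5 − (-0.5))/9 = 4/9.
Midpoints: -5/18, 1/6, 11/18, 19/18, 1.5, 35/18, 43/18, 17/6, 59/18.
f(-5/18) ≈ 0.9617, f(1/6) ≈ 0.9861, f(11/18) ≈ 0.8190, f(19/18) ≈ 0.4927, f(1.5) ≈ 0.0707, f(35/18) ≈ -0.3650, f(43/18) ≈ -0.7298, f(17/6) ≈ -0.9529, f(59/18) ≈ -0.9907.
Sum = Δs · [f(-5/18) + f(1/6) + f(11/18) + ...].
Sum ≈ 0.1297.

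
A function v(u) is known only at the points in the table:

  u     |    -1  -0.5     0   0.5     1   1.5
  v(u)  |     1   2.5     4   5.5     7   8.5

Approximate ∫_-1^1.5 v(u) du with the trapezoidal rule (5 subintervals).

Δu = 0.5.
T_5 = (0.5/2)·[1 + 2·2.5 + 2·4 + 2·5.5 + 2·7 + 8.5] = 11.875.

11.875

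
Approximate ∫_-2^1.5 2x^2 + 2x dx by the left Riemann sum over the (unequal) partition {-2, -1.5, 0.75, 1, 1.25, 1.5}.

8.4375

Subinterval widths: 0.5, 2.25, 0.25, 0.25, 0.25.
Left endpoints: -2, -1.5, 0.75, 1, 1.25.
f(-2) = 4, f(-1.5) = 1.5, f(0.75) = 2.625, f(1) = 4, f(1.25) = 5.625.
Sum = Σ Δx_i · f(x_i).
Sum = 8.4375.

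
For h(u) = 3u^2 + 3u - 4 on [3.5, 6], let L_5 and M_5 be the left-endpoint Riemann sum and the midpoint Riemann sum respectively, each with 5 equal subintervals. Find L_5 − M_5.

L_5 = 179.375.
M_5 = 198.59375.
L_5 − M_5 = -19.21875.

-19.21875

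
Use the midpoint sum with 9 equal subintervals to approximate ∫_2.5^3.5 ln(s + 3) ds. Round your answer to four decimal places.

1.7906

Δs = (3.5 − 2.5)/9 = 1/9.
Midpoints: 23/9, 8/3, 25/9, 26/9, 3, 28/9, 29/9, 10/3, 31/9.
f(23/9) ≈ 1.7148, f(8/3) ≈ 1.7346, f(25/9) ≈ 1.7540, f(26/9) ≈ 1.7731, f(3) ≈ 1.7918, f(28/9) ≈ 1.8101, f(29/9) ≈ 1.8281, f(10/3) ≈ 1.8458, f(31/9) ≈ 1.8632.
Sum = Δs · [f(23/9) + f(8/3) + f(25/9) + ...].
Sum ≈ 1.7906.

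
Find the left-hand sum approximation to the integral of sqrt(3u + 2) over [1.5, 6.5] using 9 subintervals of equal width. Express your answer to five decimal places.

Δu = (6.5 − 1.5)/9 = 5/9.
Left endpoints: 1.5, 37/18, 47/18, 19/6, 67/18, 77/18, 29/6, 97/18, 107/18.
f(1.5) ≈ 2.54951, f(37/18) ≈ 2.85774, f(47/18) ≈ 3.13581, f(19/6) ≈ 3.39116, f(67/18) ≈ 3.62859, f(77/18) ≈ 3.85141, f(29/6) ≈ 4.06202, f(97/18) ≈ 4.26224, f(107/18) ≈ 4.45346.
Sum = Δu · [f(1.5) + f(37/18) + f(47/18) + ...].
Sum ≈ 17.88441.

17.88441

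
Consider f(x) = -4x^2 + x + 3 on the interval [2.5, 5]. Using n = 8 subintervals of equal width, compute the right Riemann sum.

Δx = (5 − 2.5)/8 = 0.3125.
Right endpoints: 2.8125, 3.125, 3.4375, 3.75, 4.0625, 4.375, 4.6875, 5.
f(2.8125) = -25.828125, f(3.125) = -32.9375, f(3.4375) = -40.828125, f(3.75) = -49.5, f(4.0625) = -58.953125, f(4.375) = -69.1875, f(4.6875) = -80.203125, f(5) = -92.
Sum = Δx · [f(2.8125) + f(3.125) + f(3.4375) + ...].
Sum = -140.44921875.

-140.44921875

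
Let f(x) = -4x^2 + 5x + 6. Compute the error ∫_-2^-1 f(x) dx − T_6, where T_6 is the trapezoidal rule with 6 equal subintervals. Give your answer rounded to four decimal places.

Exact integral: ∫_-2^-1 f(x) dx ≈ -10.833333.
T_6 ≈ -10.851852.
Error ≈ -10.833333 − (-10.851852) ≈ 0.0185.

0.0185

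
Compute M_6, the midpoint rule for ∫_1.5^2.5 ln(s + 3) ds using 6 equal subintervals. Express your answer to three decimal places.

Δs = (2.5 − 1.5)/6 = 1/6.
Midpoints: 19/12, 1.75, 23/12, 25/12, 2.25, 29/12.
f(19/12) ≈ 1.522, f(1.75) ≈ 1.558, f(23/12) ≈ 1.593, f(25/12) ≈ 1.626, f(2.25) ≈ 1.658, f(29/12) ≈ 1.689.
Sum = Δs · [f(19/12) + f(1.75) + f(23/12) + ...].
Sum ≈ 1.608.

1.608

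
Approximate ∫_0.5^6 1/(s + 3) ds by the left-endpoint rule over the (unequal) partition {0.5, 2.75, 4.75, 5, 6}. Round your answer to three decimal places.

Subinterval widths: 2.25, 2, 0.25, 1.
Left endpoints: 0.5, 2.75, 4.75, 5.
f(0.5) = 2/7, f(2.75) = 4/23, f(4.75) = 4/31, f(5) = 0.125.
Sum = Σ Δs_i · f(s_i).
Sum ≈ 1.148.

1.148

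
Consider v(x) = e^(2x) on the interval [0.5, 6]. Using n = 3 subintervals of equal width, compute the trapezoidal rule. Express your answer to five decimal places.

Δx = (6 − 0.5)/3 = 11/6.
v(0.5) ≈ 2.71828, v(7/3) ≈ 106.34268, v(25/6) ≈ 4160.26201, v(6) ≈ 162754.79142.
T_3 = (Δx/2)·[v(x_0) + 2v(x_1) + 2v(x_2) + v(x_3)].
Sum ≈ 157016.49247.

157016.49247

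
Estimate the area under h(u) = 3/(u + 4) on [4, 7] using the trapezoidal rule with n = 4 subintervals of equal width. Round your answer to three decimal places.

0.956

Δu = (7 − 4)/4 = 0.75.
h(4) = 0.375, h(4.75) = 12/35, h(5.5) = 6/19, h(6.25) = 12/41, h(7) = 3/11.
T_4 = (Δu/2)·[h(u_0) + 2h(u_1) + 2h(u_2) + 2h(u_3) + h(u_4)].
Sum ≈ 0.956.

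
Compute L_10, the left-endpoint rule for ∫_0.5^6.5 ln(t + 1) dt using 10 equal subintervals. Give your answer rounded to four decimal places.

Δt = (6.5 − 0.5)/10 = 0.6.
Left endpoints: 0.5, 1.1, 1.7, 2.3, 2.9, 3.5, 4.1, 4.7, 5.3, 5.9.
f(0.5) ≈ 0.4055, f(1.1) ≈ 0.7419, f(1.7) ≈ 0.9933, f(2.3) ≈ 1.1939, f(2.9) ≈ 1.3610, f(3.5) ≈ 1.5041, f(4.1) ≈ 1.6292, f(4.7) ≈ 1.7405, f(5.3) ≈ 1.8405, f(5.9) ≈ 1.9315.
Sum = Δt · [f(0.5) + f(1.1) + f(1.7) + ...].
Sum ≈ 8.0048.

8.0048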